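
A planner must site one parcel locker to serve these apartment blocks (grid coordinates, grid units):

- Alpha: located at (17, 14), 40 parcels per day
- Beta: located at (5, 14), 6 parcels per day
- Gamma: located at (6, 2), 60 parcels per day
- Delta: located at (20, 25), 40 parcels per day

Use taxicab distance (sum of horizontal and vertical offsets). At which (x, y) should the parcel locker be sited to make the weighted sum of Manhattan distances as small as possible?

(17, 14)

Manhattan distance separates: Σwᵢ(|x−xᵢ|+|y−yᵢ|) = Σwᵢ|x−xᵢ| + Σwᵢ|y−yᵢ|, so x and y are optimised independently as 1-D weighted medians.
Total weight W = 146; half = 73.
x-coordinate, sorted with cumulative weight:
  x=5 (Beta, w=6) cum 6
  x=6 (Gamma, w=60) cum 66
  x=17 (Alpha, w=40) cum 106  ← median
  x=20 (Delta, w=40) cum 146
⇒ x* = 17
y-coordinate, sorted with cumulative weight:
  y=2 (Gamma, w=60) cum 60
  y=14 (Alpha, w=40) cum 100  ← median
  y=14 (Beta, w=6) cum 106
  y=25 (Delta, w=40) cum 146
⇒ y* = 14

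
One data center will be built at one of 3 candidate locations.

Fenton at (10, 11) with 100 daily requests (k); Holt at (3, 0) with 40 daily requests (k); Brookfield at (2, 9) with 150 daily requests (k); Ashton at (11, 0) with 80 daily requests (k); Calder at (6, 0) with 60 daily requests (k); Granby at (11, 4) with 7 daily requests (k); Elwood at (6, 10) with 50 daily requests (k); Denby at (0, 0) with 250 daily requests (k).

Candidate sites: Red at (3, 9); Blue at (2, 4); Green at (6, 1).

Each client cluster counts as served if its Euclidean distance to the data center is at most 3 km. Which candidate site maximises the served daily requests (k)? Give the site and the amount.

Coverage radius r = 3 km; a point is covered iff (Δx)²+(Δy)² ≤ 3² = 9.
  Red (3, 9): covers {Brookfield} → 150
  Blue (2, 4): covers {none} → 0
  Green (6, 1): covers {Calder} → 60
Maximum coverage at Red: 150 daily requests (k).

Red, covering 150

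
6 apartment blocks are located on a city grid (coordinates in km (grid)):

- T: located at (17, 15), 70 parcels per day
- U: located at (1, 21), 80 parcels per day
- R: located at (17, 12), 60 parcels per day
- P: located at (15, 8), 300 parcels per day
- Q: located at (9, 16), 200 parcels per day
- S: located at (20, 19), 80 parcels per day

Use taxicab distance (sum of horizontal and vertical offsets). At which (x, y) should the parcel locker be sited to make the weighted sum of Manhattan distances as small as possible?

(15, 15)

Manhattan distance separates: Σwᵢ(|x−xᵢ|+|y−yᵢ|) = Σwᵢ|x−xᵢ| + Σwᵢ|y−yᵢ|, so x and y are optimised independently as 1-D weighted medians.
Total weight W = 790; half = 395.
x-coordinate, sorted with cumulative weight:
  x=1 (U, w=80) cum 80
  x=9 (Q, w=200) cum 280
  x=15 (P, w=300) cum 580  ← median
  x=17 (T, w=70) cum 650
  x=17 (R, w=60) cum 710
  x=20 (S, w=80) cum 790
⇒ x* = 15
y-coordinate, sorted with cumulative weight:
  y=8 (P, w=300) cum 300
  y=12 (R, w=60) cum 360
  y=15 (T, w=70) cum 430  ← median
  y=16 (Q, w=200) cum 630
  y=19 (S, w=80) cum 710
  y=21 (U, w=80) cum 790
⇒ y* = 15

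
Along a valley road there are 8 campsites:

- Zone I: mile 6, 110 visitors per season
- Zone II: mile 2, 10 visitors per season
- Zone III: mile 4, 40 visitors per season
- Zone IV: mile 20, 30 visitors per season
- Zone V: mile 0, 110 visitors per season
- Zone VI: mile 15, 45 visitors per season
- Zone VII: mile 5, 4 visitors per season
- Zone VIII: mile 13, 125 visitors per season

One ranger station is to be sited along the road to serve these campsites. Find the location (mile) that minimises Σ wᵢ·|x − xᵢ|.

For a sum of weighted absolute distances on a line, the optimum is the weighted median (not the mean). Total weight W = 474; half-weight = 237.
Sort by position and accumulate weight:
  mile 0 (Zone V, w=110) → cum 110
  mile 2 (Zone II, w=10) → cum 120
  mile 4 (Zone III, w=40) → cum 160
  mile 5 (Zone VII, w=4) → cum 164
  mile 6 (Zone I, w=110) → cum 274  ≥ 237 → median here
  mile 13 (Zone VIII, w=125) → cum 399
  mile 15 (Zone VI, w=45) → cum 444
  mile 20 (Zone IV, w=30) → cum 474
Optimal location: mile 6.

x = 6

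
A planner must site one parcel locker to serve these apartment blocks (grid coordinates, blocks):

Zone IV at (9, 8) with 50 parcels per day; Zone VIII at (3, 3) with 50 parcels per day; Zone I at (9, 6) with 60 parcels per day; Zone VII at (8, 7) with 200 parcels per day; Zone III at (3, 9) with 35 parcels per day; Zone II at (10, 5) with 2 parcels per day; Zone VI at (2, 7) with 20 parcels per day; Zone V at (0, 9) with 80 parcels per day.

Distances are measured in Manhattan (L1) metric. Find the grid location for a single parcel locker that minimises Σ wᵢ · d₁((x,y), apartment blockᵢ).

Manhattan distance separates: Σwᵢ(|x−xᵢ|+|y−yᵢ|) = Σwᵢ|x−xᵢ| + Σwᵢ|y−yᵢ|, so x and y are optimised independently as 1-D weighted medians.
Total weight W = 497; half = 248.5.
x-coordinate, sorted with cumulative weight:
  x=0 (Zone V, w=80) cum 80
  x=2 (Zone VI, w=20) cum 100
  x=3 (Zone VIII, w=50) cum 150
  x=3 (Zone III, w=35) cum 185
  x=8 (Zone VII, w=200) cum 385  ← median
  x=9 (Zone IV, w=50) cum 435
  x=9 (Zone I, w=60) cum 495
  x=10 (Zone II, w=2) cum 497
⇒ x* = 8
y-coordinate, sorted with cumulative weight:
  y=3 (Zone VIII, w=50) cum 50
  y=5 (Zone II, w=2) cum 52
  y=6 (Zone I, w=60) cum 112
  y=7 (Zone VII, w=200) cum 312  ← median
  y=7 (Zone VI, w=20) cum 332
  y=8 (Zone IV, w=50) cum 382
  y=9 (Zone III, w=35) cum 417
  y=9 (Zone V, w=80) cum 497
⇒ y* = 7

(8, 7)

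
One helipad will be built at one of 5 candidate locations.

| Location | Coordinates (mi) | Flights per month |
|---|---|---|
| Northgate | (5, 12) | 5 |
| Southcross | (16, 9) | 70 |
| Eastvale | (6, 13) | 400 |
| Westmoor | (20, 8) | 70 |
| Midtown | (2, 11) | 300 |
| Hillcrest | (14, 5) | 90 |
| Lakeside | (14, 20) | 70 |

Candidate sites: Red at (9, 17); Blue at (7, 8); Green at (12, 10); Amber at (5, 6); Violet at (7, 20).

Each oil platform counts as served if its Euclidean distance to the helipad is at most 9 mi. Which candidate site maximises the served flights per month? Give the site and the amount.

Blue, covering 795

Coverage radius r = 9 mi; a point is covered iff (Δx)²+(Δy)² ≤ 9² = 81.
  Red (9, 17): covers {Northgate, Eastvale, Lakeside} → 475
  Blue (7, 8): covers {Northgate, Eastvale, Midtown, Hillcrest} → 795
  Green (12, 10): covers {Northgate, Southcross, Eastvale, Westmoor, Hillcrest} → 635
  Amber (5, 6): covers {Northgate, Eastvale, Midtown} → 705
  Violet (7, 20): covers {Northgate, Eastvale, Lakeside} → 475
Maximum coverage at Blue: 795 flights per month.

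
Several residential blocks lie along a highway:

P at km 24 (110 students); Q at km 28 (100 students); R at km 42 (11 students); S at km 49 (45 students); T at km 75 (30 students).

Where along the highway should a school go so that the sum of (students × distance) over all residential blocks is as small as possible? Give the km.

For a sum of weighted absolute distances on a line, the optimum is the weighted median (not the mean). Total weight W = 296; half-weight = 148.
Sort by position and accumulate weight:
  km 24 (P, w=110) → cum 110
  km 28 (Q, w=100) → cum 210  ≥ 148 → median here
  km 42 (R, w=11) → cum 221
  km 49 (S, w=45) → cum 266
  km 75 (T, w=30) → cum 296
Optimal location: km 28.

x = 28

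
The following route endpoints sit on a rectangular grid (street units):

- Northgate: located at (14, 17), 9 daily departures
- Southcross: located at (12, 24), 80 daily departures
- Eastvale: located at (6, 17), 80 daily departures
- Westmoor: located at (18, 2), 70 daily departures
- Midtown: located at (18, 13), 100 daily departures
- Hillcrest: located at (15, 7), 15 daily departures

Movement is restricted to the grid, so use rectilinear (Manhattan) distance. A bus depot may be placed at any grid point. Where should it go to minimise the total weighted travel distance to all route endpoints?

(15, 13)

Manhattan distance separates: Σwᵢ(|x−xᵢ|+|y−yᵢ|) = Σwᵢ|x−xᵢ| + Σwᵢ|y−yᵢ|, so x and y are optimised independently as 1-D weighted medians.
Total weight W = 354; half = 177.
x-coordinate, sorted with cumulative weight:
  x=6 (Eastvale, w=80) cum 80
  x=12 (Southcross, w=80) cum 160
  x=14 (Northgate, w=9) cum 169
  x=15 (Hillcrest, w=15) cum 184  ← median
  x=18 (Westmoor, w=70) cum 254
  x=18 (Midtown, w=100) cum 354
⇒ x* = 15
y-coordinate, sorted with cumulative weight:
  y=2 (Westmoor, w=70) cum 70
  y=7 (Hillcrest, w=15) cum 85
  y=13 (Midtown, w=100) cum 185  ← median
  y=17 (Northgate, w=9) cum 194
  y=17 (Eastvale, w=80) cum 274
  y=24 (Southcross, w=80) cum 354
⇒ y* = 13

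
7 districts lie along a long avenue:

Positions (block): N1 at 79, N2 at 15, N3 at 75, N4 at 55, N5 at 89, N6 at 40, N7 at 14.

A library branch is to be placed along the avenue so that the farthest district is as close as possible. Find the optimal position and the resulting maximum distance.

location 51.5, max distance 37.5

The 1-center on a line is the midpoint of the two extreme points: leftmost at 14, rightmost at 89.
Optimal location = (14 + 89)/2 = 51.5; maximum distance = (89 − 14)/2 = 37.5.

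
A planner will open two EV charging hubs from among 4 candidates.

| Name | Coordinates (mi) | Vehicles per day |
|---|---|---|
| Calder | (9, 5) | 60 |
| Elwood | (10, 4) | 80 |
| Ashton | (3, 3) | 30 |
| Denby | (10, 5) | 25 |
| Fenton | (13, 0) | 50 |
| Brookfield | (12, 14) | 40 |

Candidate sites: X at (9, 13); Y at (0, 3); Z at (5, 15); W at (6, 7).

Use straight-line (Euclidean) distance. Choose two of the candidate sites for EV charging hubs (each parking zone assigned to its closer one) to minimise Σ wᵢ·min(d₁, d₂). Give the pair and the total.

Evaluate every pair (each demand assigned to the nearer of the two):
  {X, W}: total = 1499.6
  {Z, W}: total = 1656.0
  {Y, W}: total = 1681.9
  {X, Y}: total = 2289.6
  {X, Z}: total = 2562.4
  {Y, Z}: total = 2652.0
Best pair: {X, W} with total 1499.6.

{X, W}, total 1499.6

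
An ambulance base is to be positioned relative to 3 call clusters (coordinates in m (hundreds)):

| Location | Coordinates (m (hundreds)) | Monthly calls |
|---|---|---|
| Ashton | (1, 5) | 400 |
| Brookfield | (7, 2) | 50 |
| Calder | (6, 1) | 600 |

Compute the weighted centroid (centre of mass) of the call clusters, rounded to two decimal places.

The minimiser of Σwᵢ‖p−pᵢ‖² is the weighted centroid p* = (Σwᵢpᵢ)/(Σwᵢ).
Σwᵢ = 1050.
Σwᵢxᵢ = 400·1 + 50·7 + 600·6 = 4350.
Σwᵢyᵢ = 400·5 + 50·2 + 600·1 = 2700.
x* = 4350/1050 = 4.14, y* = 2700/1050 = 2.57.

(4.14, 2.57)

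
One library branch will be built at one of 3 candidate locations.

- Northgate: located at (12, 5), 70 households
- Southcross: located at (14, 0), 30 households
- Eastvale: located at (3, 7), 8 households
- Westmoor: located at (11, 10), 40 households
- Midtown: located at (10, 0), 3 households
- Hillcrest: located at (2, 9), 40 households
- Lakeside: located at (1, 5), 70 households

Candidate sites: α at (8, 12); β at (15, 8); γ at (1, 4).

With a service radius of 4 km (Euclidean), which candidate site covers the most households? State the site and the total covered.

γ, covering 78

Coverage radius r = 4 km; a point is covered iff (Δx)²+(Δy)² ≤ 4² = 16.
  α (8, 12): covers {Westmoor} → 40
  β (15, 8): covers {none} → 0
  γ (1, 4): covers {Eastvale, Lakeside} → 78
Maximum coverage at γ: 78 households.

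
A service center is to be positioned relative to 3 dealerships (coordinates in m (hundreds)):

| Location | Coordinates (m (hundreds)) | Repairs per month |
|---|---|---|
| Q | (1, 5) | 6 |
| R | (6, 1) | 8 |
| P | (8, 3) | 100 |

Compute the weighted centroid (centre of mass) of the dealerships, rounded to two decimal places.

The minimiser of Σwᵢ‖p−pᵢ‖² is the weighted centroid p* = (Σwᵢpᵢ)/(Σwᵢ).
Σwᵢ = 114.
Σwᵢxᵢ = 6·1 + 8·6 + 100·8 = 854.
Σwᵢyᵢ = 6·5 + 8·1 + 100·3 = 338.
x* = 854/114 = 7.49, y* = 338/114 = 2.96.

(7.49, 2.96)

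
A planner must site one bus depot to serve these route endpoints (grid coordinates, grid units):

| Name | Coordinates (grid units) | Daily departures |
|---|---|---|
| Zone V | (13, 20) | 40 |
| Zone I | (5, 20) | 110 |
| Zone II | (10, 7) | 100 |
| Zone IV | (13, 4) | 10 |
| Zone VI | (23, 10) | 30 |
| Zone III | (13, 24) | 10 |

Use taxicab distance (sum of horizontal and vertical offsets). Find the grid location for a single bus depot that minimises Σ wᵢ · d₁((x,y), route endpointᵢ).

Manhattan distance separates: Σwᵢ(|x−xᵢ|+|y−yᵢ|) = Σwᵢ|x−xᵢ| + Σwᵢ|y−yᵢ|, so x and y are optimised independently as 1-D weighted medians.
Total weight W = 300; half = 150.
x-coordinate, sorted with cumulative weight:
  x=5 (Zone I, w=110) cum 110
  x=10 (Zone II, w=100) cum 210  ← median
  x=13 (Zone V, w=40) cum 250
  x=13 (Zone IV, w=10) cum 260
  x=13 (Zone III, w=10) cum 270
  x=23 (Zone VI, w=30) cum 300
⇒ x* = 10
y-coordinate, sorted with cumulative weight:
  y=4 (Zone IV, w=10) cum 10
  y=7 (Zone II, w=100) cum 110
  y=10 (Zone VI, w=30) cum 140
  y=20 (Zone V, w=40) cum 180  ← median
  y=20 (Zone I, w=110) cum 290
  y=24 (Zone III, w=10) cum 300
⇒ y* = 20

(10, 20)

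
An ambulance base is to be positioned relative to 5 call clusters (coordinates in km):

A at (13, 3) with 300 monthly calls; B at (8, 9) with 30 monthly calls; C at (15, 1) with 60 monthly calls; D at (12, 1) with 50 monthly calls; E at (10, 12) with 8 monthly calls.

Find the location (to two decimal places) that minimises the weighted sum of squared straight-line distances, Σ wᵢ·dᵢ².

(12.77, 3.07)

The minimiser of Σwᵢ‖p−pᵢ‖² is the weighted centroid p* = (Σwᵢpᵢ)/(Σwᵢ).
Σwᵢ = 448.
Σwᵢxᵢ = 300·13 + 30·8 + 60·15 + 50·12 + 8·10 = 5720.
Σwᵢyᵢ = 300·3 + 30·9 + 60·1 + 50·1 + 8·12 = 1376.
x* = 5720/448 = 12.77, y* = 1376/448 = 3.07.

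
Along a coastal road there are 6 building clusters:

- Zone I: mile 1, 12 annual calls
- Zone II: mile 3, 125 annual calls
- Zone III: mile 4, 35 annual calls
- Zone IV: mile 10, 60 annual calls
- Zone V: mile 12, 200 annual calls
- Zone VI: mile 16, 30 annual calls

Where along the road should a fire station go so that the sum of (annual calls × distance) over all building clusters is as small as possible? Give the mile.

x = 10

For a sum of weighted absolute distances on a line, the optimum is the weighted median (not the mean). Total weight W = 462; half-weight = 231.
Sort by position and accumulate weight:
  mile 1 (Zone I, w=12) → cum 12
  mile 3 (Zone II, w=125) → cum 137
  mile 4 (Zone III, w=35) → cum 172
  mile 10 (Zone IV, w=60) → cum 232  ≥ 231 → median here
  mile 12 (Zone V, w=200) → cum 432
  mile 16 (Zone VI, w=30) → cum 462
Optimal location: mile 10.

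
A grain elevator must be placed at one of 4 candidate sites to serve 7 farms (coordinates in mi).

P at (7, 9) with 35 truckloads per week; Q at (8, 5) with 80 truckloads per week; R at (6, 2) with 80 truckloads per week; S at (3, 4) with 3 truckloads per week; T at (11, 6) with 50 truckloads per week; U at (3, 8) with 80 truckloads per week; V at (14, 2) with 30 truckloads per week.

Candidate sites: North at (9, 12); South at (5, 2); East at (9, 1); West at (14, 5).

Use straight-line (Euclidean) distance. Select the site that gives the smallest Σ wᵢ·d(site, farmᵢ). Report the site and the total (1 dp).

Total weighted distance at each candidate:
  North (9, 12): total = 2785.6
  South (5, 2): total = 1819.2
  East (9, 1): total = 2051.4
  West (14, 5): total = 2639.1
Minimum is at South with total 1819.2 mi.

South, total 1819.2 mi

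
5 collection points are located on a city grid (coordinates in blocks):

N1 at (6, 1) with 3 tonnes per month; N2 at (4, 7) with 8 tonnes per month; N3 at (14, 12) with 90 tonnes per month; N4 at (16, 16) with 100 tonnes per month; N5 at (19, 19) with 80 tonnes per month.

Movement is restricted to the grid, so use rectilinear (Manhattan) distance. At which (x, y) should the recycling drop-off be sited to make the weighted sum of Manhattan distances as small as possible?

Manhattan distance separates: Σwᵢ(|x−xᵢ|+|y−yᵢ|) = Σwᵢ|x−xᵢ| + Σwᵢ|y−yᵢ|, so x and y are optimised independently as 1-D weighted medians.
Total weight W = 281; half = 140.5.
x-coordinate, sorted with cumulative weight:
  x=4 (N2, w=8) cum 8
  x=6 (N1, w=3) cum 11
  x=14 (N3, w=90) cum 101
  x=16 (N4, w=100) cum 201  ← median
  x=19 (N5, w=80) cum 281
⇒ x* = 16
y-coordinate, sorted with cumulative weight:
  y=1 (N1, w=3) cum 3
  y=7 (N2, w=8) cum 11
  y=12 (N3, w=90) cum 101
  y=16 (N4, w=100) cum 201  ← median
  y=19 (N5, w=80) cum 281
⇒ y* = 16

(16, 16)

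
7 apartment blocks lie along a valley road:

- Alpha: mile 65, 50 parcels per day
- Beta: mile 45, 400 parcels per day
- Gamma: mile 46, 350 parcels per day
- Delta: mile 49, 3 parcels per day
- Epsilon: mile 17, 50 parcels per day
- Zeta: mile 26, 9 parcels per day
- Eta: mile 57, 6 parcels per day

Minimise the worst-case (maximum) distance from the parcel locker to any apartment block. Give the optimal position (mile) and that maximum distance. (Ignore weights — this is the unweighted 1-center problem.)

location 41, max distance 24

The 1-center on a line is the midpoint of the two extreme points: leftmost at 17, rightmost at 65.
Optimal location = (17 + 65)/2 = 41; maximum distance = (65 − 17)/2 = 24.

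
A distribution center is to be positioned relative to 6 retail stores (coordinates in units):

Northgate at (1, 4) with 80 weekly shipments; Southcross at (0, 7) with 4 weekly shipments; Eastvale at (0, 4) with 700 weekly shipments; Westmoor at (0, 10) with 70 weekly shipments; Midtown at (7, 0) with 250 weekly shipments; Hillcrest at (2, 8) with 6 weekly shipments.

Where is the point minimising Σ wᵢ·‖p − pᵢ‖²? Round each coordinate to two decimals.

The minimiser of Σwᵢ‖p−pᵢ‖² is the weighted centroid p* = (Σwᵢpᵢ)/(Σwᵢ).
Σwᵢ = 1110.
Σwᵢxᵢ = 80·1 + 4·0 + 700·0 + 70·0 + 250·7 + 6·2 = 1842.
Σwᵢyᵢ = 80·4 + 4·7 + 700·4 + 70·10 + 250·0 + 6·8 = 3896.
x* = 1842/1110 = 1.66, y* = 3896/1110 = 3.51.

(1.66, 3.51)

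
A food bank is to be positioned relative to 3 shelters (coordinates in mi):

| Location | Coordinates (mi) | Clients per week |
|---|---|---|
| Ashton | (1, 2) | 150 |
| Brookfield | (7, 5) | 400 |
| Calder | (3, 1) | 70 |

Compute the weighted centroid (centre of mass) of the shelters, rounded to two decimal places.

The minimiser of Σwᵢ‖p−pᵢ‖² is the weighted centroid p* = (Σwᵢpᵢ)/(Σwᵢ).
Σwᵢ = 620.
Σwᵢxᵢ = 150·1 + 400·7 + 70·3 = 3160.
Σwᵢyᵢ = 150·2 + 400·5 + 70·1 = 2370.
x* = 3160/620 = 5.10, y* = 2370/620 = 3.82.

(5.10, 3.82)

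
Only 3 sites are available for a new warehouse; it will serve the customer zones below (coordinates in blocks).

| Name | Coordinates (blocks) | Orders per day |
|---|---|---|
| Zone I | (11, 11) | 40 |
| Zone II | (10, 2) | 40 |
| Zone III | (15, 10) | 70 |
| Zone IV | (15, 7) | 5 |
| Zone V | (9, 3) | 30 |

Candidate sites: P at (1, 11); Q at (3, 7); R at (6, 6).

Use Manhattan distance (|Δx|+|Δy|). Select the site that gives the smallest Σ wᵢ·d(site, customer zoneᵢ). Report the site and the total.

Total weighted distance at each candidate:
  P (1, 11): total = 2740
  Q (3, 7): total = 2370
  R (6, 6): total = 1860
Minimum is at R with total 1860 blocks.

R, total 1860 blocks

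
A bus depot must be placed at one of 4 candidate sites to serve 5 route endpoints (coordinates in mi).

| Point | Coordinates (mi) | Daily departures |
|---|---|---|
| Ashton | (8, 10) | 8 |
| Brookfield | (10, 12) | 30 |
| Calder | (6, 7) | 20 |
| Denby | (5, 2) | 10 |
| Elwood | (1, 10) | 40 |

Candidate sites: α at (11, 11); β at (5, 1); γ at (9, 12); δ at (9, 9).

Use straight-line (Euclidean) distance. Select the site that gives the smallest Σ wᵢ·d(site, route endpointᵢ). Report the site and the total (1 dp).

δ, total 581.4 mi

Total weighted distance at each candidate:
  α (11, 11): total = 705.9
  β (5, 1): total = 964.0
  γ (9, 12): total = 602.1
  δ (9, 9): total = 581.4
Minimum is at δ with total 581.4 mi.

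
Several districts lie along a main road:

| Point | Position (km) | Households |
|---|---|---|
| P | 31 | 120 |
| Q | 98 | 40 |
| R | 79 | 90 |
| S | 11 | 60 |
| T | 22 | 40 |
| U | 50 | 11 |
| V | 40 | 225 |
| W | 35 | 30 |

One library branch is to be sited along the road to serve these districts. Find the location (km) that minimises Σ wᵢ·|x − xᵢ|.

For a sum of weighted absolute distances on a line, the optimum is the weighted median (not the mean). Total weight W = 616; half-weight = 308.
Sort by position and accumulate weight:
  km 11 (S, w=60) → cum 60
  km 22 (T, w=40) → cum 100
  km 31 (P, w=120) → cum 220
  km 35 (W, w=30) → cum 250
  km 40 (V, w=225) → cum 475  ≥ 308 → median here
  km 50 (U, w=11) → cum 486
  km 79 (R, w=90) → cum 576
  km 98 (Q, w=40) → cum 616
Optimal location: km 40.

x = 40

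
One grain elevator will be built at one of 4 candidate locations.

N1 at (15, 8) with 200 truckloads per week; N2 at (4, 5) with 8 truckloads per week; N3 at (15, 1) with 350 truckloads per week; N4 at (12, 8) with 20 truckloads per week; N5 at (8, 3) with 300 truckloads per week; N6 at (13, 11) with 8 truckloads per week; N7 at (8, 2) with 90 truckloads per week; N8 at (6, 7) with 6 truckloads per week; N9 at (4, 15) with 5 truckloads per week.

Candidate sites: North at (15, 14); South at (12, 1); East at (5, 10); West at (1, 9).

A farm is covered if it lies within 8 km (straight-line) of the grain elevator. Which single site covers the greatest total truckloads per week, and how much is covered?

South, covering 960

Coverage radius r = 8 km; a point is covered iff (Δx)²+(Δy)² ≤ 8² = 64.
  North (15, 14): covers {N1, N4, N6} → 228
  South (12, 1): covers {N1, N3, N4, N5, N7} → 960
  East (5, 10): covers {N2, N4, N5, N8, N9} → 339
  West (1, 9): covers {N2, N8, N9} → 19
Maximum coverage at South: 960 truckloads per week.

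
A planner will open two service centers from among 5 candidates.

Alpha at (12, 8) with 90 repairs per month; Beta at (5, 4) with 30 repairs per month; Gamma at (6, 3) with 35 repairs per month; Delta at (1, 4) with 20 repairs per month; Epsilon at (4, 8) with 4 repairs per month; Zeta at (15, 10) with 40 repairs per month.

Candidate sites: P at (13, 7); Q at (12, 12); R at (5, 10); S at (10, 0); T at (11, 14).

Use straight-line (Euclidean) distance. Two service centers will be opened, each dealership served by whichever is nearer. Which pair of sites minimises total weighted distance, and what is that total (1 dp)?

Evaluate every pair (each demand assigned to the nearer of the two):
  {P, R}: total = 852.2
  {P, S}: total = 871.8
  {Q, R}: total = 1084.9
  {P, Q}: total = 1093.2
  {P, T}: total = 1093.6
  {Q, S}: total = 1104.1
  {R, T}: total = 1354.4
  {S, T}: total = 1374.7
  {Q, T}: total = 1509.5
  {R, S}: total = 1563.4
Best pair: {P, R} with total 852.2.

{P, R}, total 852.2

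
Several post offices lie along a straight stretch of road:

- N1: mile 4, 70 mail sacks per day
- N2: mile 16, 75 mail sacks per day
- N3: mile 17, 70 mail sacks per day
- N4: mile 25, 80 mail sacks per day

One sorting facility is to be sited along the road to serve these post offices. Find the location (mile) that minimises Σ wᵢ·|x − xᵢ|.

For a sum of weighted absolute distances on a line, the optimum is the weighted median (not the mean). Total weight W = 295; half-weight = 147.5.
Sort by position and accumulate weight:
  mile 4 (N1, w=70) → cum 70
  mile 16 (N2, w=75) → cum 145
  mile 17 (N3, w=70) → cum 215  ≥ 147.5 → median here
  mile 25 (N4, w=80) → cum 295
Optimal location: mile 17.

x = 17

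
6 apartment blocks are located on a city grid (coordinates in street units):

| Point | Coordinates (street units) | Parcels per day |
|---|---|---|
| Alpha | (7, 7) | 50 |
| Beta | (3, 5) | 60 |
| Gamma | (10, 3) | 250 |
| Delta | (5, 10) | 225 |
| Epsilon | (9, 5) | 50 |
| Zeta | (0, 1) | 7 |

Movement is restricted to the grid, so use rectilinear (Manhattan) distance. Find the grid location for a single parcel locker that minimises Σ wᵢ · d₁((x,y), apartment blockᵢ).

Manhattan distance separates: Σwᵢ(|x−xᵢ|+|y−yᵢ|) = Σwᵢ|x−xᵢ| + Σwᵢ|y−yᵢ|, so x and y are optimised independently as 1-D weighted medians.
Total weight W = 642; half = 321.
x-coordinate, sorted with cumulative weight:
  x=0 (Zeta, w=7) cum 7
  x=3 (Beta, w=60) cum 67
  x=5 (Delta, w=225) cum 292
  x=7 (Alpha, w=50) cum 342  ← median
  x=9 (Epsilon, w=50) cum 392
  x=10 (Gamma, w=250) cum 642
⇒ x* = 7
y-coordinate, sorted with cumulative weight:
  y=1 (Zeta, w=7) cum 7
  y=3 (Gamma, w=250) cum 257
  y=5 (Beta, w=60) cum 317
  y=5 (Epsilon, w=50) cum 367  ← median
  y=7 (Alpha, w=50) cum 417
  y=10 (Delta, w=225) cum 642
⇒ y* = 5

(7, 5)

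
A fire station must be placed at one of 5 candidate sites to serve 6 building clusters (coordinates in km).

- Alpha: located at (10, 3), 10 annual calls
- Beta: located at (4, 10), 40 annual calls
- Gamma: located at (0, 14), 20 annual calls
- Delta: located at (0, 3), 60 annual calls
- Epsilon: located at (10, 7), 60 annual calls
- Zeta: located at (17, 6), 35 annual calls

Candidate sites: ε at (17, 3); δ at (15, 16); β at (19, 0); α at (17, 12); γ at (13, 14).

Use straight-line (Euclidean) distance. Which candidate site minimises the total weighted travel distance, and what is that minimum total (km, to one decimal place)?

Total weighted distance at each candidate:
  ε (17, 3): total = 2674.3
  δ (15, 16): total = 3108.8
  β (19, 0): total = 3347.6
  α (17, 12): total = 2862.7
  γ (13, 14): total = 2559.7
Minimum is at γ with total 2559.7 km.

γ, total 2559.7 km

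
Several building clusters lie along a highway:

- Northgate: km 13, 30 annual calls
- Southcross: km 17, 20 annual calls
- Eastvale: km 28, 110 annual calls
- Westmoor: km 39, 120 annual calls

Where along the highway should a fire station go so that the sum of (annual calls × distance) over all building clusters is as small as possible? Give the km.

x = 28

For a sum of weighted absolute distances on a line, the optimum is the weighted median (not the mean). Total weight W = 280; half-weight = 140.
Sort by position and accumulate weight:
  km 13 (Northgate, w=30) → cum 30
  km 17 (Southcross, w=20) → cum 50
  km 28 (Eastvale, w=110) → cum 160  ≥ 140 → median here
  km 39 (Westmoor, w=120) → cum 280
Optimal location: km 28.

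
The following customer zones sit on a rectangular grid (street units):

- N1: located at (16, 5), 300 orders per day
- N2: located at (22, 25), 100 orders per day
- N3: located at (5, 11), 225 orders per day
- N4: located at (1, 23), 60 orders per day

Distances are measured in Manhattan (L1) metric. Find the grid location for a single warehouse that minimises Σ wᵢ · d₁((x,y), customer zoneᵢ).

(16, 11)

Manhattan distance separates: Σwᵢ(|x−xᵢ|+|y−yᵢ|) = Σwᵢ|x−xᵢ| + Σwᵢ|y−yᵢ|, so x and y are optimised independently as 1-D weighted medians.
Total weight W = 685; half = 342.5.
x-coordinate, sorted with cumulative weight:
  x=1 (N4, w=60) cum 60
  x=5 (N3, w=225) cum 285
  x=16 (N1, w=300) cum 585  ← median
  x=22 (N2, w=100) cum 685
⇒ x* = 16
y-coordinate, sorted with cumulative weight:
  y=5 (N1, w=300) cum 300
  y=11 (N3, w=225) cum 525  ← median
  y=23 (N4, w=60) cum 585
  y=25 (N2, w=100) cum 685
⇒ y* = 11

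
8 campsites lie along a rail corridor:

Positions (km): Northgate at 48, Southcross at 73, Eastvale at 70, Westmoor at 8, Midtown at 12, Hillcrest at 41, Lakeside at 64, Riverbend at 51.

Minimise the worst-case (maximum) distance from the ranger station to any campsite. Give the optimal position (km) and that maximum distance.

The 1-center on a line is the midpoint of the two extreme points: leftmost at 8, rightmost at 73.
Optimal location = (8 + 73)/2 = 40.5; maximum distance = (73 − 8)/2 = 32.5.

location 40.5, max distance 32.5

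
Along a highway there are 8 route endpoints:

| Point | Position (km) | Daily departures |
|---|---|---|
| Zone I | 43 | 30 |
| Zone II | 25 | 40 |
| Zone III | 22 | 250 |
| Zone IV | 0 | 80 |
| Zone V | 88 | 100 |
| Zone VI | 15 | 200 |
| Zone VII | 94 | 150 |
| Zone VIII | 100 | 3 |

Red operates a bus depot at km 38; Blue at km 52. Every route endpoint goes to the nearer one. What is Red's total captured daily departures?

600

The indifferent point is the midpoint (38+52)/2 = 45; route endpoints left of it (closer to Red at 38) go to Red, those right go to Blue.
  Zone IV at 0 (w=80) → Red
  Zone VI at 15 (w=200) → Red
  Zone III at 22 (w=250) → Red
  Zone II at 25 (w=40) → Red
  Zone I at 43 (w=30) → Red
  Zone V at 88 (w=100) → Blue
  Zone VII at 94 (w=150) → Blue
  Zone VIII at 100 (w=3) → Blue
Red captures 600; Blue captures 253.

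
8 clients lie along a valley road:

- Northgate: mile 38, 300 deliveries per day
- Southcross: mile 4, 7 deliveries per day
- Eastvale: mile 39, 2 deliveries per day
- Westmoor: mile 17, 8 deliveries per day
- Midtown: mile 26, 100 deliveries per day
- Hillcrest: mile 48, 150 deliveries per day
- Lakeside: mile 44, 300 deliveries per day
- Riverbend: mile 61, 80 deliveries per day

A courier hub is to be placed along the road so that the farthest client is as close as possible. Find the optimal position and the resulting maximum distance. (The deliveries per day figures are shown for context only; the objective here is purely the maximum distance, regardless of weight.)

The 1-center on a line is the midpoint of the two extreme points: leftmost at 4, rightmost at 61.
Optimal location = (4 + 61)/2 = 32.5; maximum distance = (61 − 4)/2 = 28.5.

location 32.5, max distance 28.5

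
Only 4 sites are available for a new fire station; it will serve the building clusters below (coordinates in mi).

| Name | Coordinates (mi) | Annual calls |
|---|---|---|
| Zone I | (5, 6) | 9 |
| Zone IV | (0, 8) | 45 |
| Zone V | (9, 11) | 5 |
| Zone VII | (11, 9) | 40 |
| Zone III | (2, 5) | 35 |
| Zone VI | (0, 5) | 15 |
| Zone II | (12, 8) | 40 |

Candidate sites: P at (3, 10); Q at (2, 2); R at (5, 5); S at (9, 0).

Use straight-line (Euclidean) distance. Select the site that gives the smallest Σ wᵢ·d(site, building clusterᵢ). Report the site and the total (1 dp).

R, total 1080.5 mi

Total weighted distance at each candidate:
  P (3, 10): total = 1190.1
  Q (2, 2): total = 1468.2
  R (5, 5): total = 1080.5
  S (9, 0): total = 1827.8
Minimum is at R with total 1080.5 mi.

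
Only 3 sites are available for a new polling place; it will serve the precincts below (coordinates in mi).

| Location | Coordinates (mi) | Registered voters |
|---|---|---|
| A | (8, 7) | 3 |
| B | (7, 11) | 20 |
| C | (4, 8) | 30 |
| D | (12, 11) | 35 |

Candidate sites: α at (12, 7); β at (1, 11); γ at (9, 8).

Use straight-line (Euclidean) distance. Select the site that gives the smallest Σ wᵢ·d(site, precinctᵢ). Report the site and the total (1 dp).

Total weighted distance at each candidate:
  α (12, 7): total = 521.9
  β (1, 11): total = 656.5
  γ (9, 8): total = 374.8
Minimum is at γ with total 374.8 mi.

γ, total 374.8 mi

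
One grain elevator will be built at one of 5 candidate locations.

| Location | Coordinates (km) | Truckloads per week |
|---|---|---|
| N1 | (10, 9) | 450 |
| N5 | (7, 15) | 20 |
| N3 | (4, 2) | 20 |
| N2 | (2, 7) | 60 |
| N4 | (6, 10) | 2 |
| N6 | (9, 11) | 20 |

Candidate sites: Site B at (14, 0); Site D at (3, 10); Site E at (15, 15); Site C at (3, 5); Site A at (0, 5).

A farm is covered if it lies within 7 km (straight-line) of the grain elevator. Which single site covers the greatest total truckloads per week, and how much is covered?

Coverage radius r = 7 km; a point is covered iff (Δx)²+(Δy)² ≤ 7² = 49.
  Site B (14, 0): covers {none} → 0
  Site D (3, 10): covers {N5, N2, N4, N6} → 102
  Site E (15, 15): covers {none} → 0
  Site C (3, 5): covers {N3, N2, N4} → 82
  Site A (0, 5): covers {N3, N2} → 80
Maximum coverage at Site D: 102 truckloads per week.

Site D, covering 102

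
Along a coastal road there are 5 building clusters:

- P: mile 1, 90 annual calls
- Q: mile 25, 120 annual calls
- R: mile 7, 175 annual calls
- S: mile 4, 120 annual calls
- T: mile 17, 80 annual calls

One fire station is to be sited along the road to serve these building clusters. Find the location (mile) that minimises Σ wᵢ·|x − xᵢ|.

x = 7

For a sum of weighted absolute distances on a line, the optimum is the weighted median (not the mean). Total weight W = 585; half-weight = 292.5.
Sort by position and accumulate weight:
  mile 1 (P, w=90) → cum 90
  mile 4 (S, w=120) → cum 210
  mile 7 (R, w=175) → cum 385  ≥ 292.5 → median here
  mile 17 (T, w=80) → cum 465
  mile 25 (Q, w=120) → cum 585
Optimal location: mile 7.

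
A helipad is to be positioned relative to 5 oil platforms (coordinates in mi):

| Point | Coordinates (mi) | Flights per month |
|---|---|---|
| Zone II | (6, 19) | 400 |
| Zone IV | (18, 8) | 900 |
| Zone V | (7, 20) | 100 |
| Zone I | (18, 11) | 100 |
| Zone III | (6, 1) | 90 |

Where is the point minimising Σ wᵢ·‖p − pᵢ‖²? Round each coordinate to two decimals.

(13.61, 11.31)

The minimiser of Σwᵢ‖p−pᵢ‖² is the weighted centroid p* = (Σwᵢpᵢ)/(Σwᵢ).
Σwᵢ = 1590.
Σwᵢxᵢ = 400·6 + 900·18 + 100·7 + 100·18 + 90·6 = 21640.
Σwᵢyᵢ = 400·19 + 900·8 + 100·20 + 100·11 + 90·1 = 17990.
x* = 21640/1590 = 13.61, y* = 17990/1590 = 11.31.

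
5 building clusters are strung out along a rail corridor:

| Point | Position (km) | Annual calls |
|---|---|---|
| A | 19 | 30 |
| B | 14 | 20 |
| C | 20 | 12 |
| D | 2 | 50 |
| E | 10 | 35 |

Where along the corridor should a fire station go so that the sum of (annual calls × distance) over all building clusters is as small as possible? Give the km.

For a sum of weighted absolute distances on a line, the optimum is the weighted median (not the mean). Total weight W = 147; half-weight = 73.5.
Sort by position and accumulate weight:
  km 2 (D, w=50) → cum 50
  km 10 (E, w=35) → cum 85  ≥ 73.5 → median here
  km 14 (B, w=20) → cum 105
  km 19 (A, w=30) → cum 135
  km 20 (C, w=12) → cum 147
Optimal location: km 10.

x = 10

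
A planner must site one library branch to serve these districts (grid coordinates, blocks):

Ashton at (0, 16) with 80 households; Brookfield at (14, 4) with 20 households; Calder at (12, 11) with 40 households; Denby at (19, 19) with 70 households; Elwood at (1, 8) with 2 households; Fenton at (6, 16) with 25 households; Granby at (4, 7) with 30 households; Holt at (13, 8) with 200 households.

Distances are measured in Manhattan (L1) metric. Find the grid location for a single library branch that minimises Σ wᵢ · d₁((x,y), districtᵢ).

(13, 8)

Manhattan distance separates: Σwᵢ(|x−xᵢ|+|y−yᵢ|) = Σwᵢ|x−xᵢ| + Σwᵢ|y−yᵢ|, so x and y are optimised independently as 1-D weighted medians.
Total weight W = 467; half = 233.5.
x-coordinate, sorted with cumulative weight:
  x=0 (Ashton, w=80) cum 80
  x=1 (Elwood, w=2) cum 82
  x=4 (Granby, w=30) cum 112
  x=6 (Fenton, w=25) cum 137
  x=12 (Calder, w=40) cum 177
  x=13 (Holt, w=200) cum 377  ← median
  x=14 (Brookfield, w=20) cum 397
  x=19 (Denby, w=70) cum 467
⇒ x* = 13
y-coordinate, sorted with cumulative weight:
  y=4 (Brookfield, w=20) cum 20
  y=7 (Granby, w=30) cum 50
  y=8 (Elwood, w=2) cum 52
  y=8 (Holt, w=200) cum 252  ← median
  y=11 (Calder, w=40) cum 292
  y=16 (Ashton, w=80) cum 372
  y=16 (Fenton, w=25) cum 397
  y=19 (Denby, w=70) cum 467
⇒ y* = 8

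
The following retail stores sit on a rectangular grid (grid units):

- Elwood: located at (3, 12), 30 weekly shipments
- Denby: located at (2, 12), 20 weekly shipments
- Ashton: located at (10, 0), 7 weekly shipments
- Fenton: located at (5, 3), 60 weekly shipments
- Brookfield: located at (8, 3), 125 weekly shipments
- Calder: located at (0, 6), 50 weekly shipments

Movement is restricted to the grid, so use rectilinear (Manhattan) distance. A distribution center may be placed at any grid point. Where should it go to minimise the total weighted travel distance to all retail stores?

(5, 3)

Manhattan distance separates: Σwᵢ(|x−xᵢ|+|y−yᵢ|) = Σwᵢ|x−xᵢ| + Σwᵢ|y−yᵢ|, so x and y are optimised independently as 1-D weighted medians.
Total weight W = 292; half = 146.
x-coordinate, sorted with cumulative weight:
  x=0 (Calder, w=50) cum 50
  x=2 (Denby, w=20) cum 70
  x=3 (Elwood, w=30) cum 100
  x=5 (Fenton, w=60) cum 160  ← median
  x=8 (Brookfield, w=125) cum 285
  x=10 (Ashton, w=7) cum 292
⇒ x* = 5
y-coordinate, sorted with cumulative weight:
  y=0 (Ashton, w=7) cum 7
  y=3 (Fenton, w=60) cum 67
  y=3 (Brookfield, w=125) cum 192  ← median
  y=6 (Calder, w=50) cum 242
  y=12 (Elwood, w=30) cum 272
  y=12 (Denby, w=20) cum 292
⇒ y* = 3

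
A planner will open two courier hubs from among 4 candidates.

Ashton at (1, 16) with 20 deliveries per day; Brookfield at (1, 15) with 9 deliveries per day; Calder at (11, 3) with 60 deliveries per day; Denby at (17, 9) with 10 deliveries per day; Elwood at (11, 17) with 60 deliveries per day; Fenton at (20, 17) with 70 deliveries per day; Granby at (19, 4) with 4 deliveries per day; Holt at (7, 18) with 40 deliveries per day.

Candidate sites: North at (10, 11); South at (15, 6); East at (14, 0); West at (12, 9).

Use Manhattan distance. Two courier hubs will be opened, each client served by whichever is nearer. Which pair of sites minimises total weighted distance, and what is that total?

Evaluate every pair (each demand assigned to the nearer of the two):
  {North, East}: total = 2823
  {North, South}: total = 2831
  {North, West}: total = 2855
  {East, West}: total = 3179
  {South, West}: total = 3227
  {South, East}: total = 3941
Best pair: {North, East} with total 2823.

{North, East}, total 2823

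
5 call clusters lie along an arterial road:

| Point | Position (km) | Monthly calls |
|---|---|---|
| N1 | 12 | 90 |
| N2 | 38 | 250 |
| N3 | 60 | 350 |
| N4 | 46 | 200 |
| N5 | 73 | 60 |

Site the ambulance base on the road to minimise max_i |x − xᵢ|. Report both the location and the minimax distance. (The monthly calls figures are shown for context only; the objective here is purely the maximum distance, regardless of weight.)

location 42.5, max distance 30.5

The 1-center on a line is the midpoint of the two extreme points: leftmost at 12, rightmost at 73.
Optimal location = (12 + 73)/2 = 42.5; maximum distance = (73 − 12)/2 = 30.5.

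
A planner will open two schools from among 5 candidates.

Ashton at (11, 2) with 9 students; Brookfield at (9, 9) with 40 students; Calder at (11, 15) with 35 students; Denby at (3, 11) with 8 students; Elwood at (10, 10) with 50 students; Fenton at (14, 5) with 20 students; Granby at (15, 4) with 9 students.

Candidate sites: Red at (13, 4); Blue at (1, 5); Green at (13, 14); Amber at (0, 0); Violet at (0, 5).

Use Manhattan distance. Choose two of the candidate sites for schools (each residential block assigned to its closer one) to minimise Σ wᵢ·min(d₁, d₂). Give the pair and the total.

{Red, Green}, total 1013

Evaluate every pair (each demand assigned to the nearer of the two):
  {Red, Green}: total = 1013
  {Blue, Green}: total = 1304
  {Green, Violet}: total = 1321
  {Green, Amber}: total = 1344
  {Red, Blue}: total = 1423
  {Red, Violet}: total = 1431
  {Red, Amber}: total = 1471
  {Blue, Amber}: total = 2456
  {Blue, Violet}: total = 2456
  {Amber, Violet}: total = 2618
Best pair: {Red, Green} with total 1013.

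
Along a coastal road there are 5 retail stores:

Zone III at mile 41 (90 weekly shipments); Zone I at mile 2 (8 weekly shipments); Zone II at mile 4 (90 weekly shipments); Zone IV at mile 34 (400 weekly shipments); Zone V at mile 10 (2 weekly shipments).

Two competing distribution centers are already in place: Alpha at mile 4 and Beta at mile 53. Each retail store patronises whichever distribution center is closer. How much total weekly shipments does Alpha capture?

100

The indifferent point is the midpoint (4+53)/2 = 28.5; retail stores left of it (closer to Alpha at 4) go to Alpha, those right go to Beta.
  Zone I at 2 (w=8) → Alpha
  Zone II at 4 (w=90) → Alpha
  Zone V at 10 (w=2) → Alpha
  Zone IV at 34 (w=400) → Beta
  Zone III at 41 (w=90) → Beta
Alpha captures 100; Beta captures 490.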